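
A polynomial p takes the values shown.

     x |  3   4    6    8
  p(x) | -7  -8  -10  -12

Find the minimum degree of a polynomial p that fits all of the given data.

1

Divided differences on the nodes 3, 4, 6, 8:
  order 0: -7  -8  -10  -12
  order 1: -1  -1  -1
  order 2: 0  0
  order 3: 0
The order-1 divided differences are all -1 (nonzero) and every higher order vanishes, so the data lies on a polynomial of degree exactly 1.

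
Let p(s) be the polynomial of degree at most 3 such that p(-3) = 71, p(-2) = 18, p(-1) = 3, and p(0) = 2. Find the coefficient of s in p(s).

-2

Write p(s) = as^3 + bs^2 + cs + d. Substituting each data point gives a linear system:
  -27a + 9b - 3c + d = 71
  -8a + 4b - 2c + d = 18
  -a + b - c + d = 3
  d = 2
Solving the system yields a = -4, b = -5, c = -2, d = 2.
So p(s) = -4s^3 - 5s^2 - 2s + 2.
The coefficient of s is -2.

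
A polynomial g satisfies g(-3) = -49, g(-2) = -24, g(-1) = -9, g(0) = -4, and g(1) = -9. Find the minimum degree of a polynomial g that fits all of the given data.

Forward differences of the values at t = -3, -2, -1, 0, 1:
  g  : -49  -24  -9  -4  -9
  Δ  : 25  15  5  -5
  Δ^2: -10  -10  -10
  Δ^3: 0  0
  Δ^4: 0
The second differences are constant (-10) and nonzero, while all higher differences vanish, so the minimal degree is 2.

2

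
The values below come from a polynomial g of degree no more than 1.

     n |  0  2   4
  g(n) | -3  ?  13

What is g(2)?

5

On equispaced nodes a degree-1 polynomial has vanishing second forward difference, so
  g(0) - 2·g(2) + g(4) = 0.
Substituting the known values and solving for g(2):
  -2·g(2) = -10
  g(2) = 5.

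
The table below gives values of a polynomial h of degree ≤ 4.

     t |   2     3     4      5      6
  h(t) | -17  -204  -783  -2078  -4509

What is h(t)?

h(t) = -4t^4 + 2t^3 + 6t^2 + 5t - 3

Using the Lagrange interpolation formula with nodes 2, 3, 4, 5, 6:
  L_0(t) = (t - 3)(t - 4)(t - 5)(t - 6) / 24
  L_1(t) = (t - 2)(t - 4)(t - 5)(t - 6) / -6
  L_2(t) = (t - 2)(t - 3)(t - 5)(t - 6) / 4
  L_3(t) = (t - 2)(t - 3)(t - 4)(t - 6) / -6
  L_4(t) = (t - 2)(t - 3)(t - 4)(t - 5) / 24
Then h(t) = -17·L_0(t) - 204·L_1(t) - 783·L_2(t) - 2078·L_3(t) - 4509·L_4(t).
Expanding and collecting terms gives h(t) = -4t^4 + 2t^3 + 6t^2 + 5t - 3.
Check: h(2) = -17. ✓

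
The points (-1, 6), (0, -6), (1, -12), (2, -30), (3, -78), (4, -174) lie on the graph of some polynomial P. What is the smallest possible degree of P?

3

Forward differences of the values at t = -1, 0, 1, 2, 3, 4:
  P  : 6  -6  -12  -30  -78  -174
  Δ  : -12  -6  -18  -48  -96
  Δ^2: 6  -12  -30  -48
  Δ^3: -18  -18  -18
  Δ^4: 0  0
  Δ^5: 0
The third differences are constant (-18) and nonzero, while all higher differences vanish, so the minimal degree is 3.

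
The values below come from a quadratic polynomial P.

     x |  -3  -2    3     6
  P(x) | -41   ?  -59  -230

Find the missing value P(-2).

-14

The 3 known points determine the degree-2 polynomial uniquely.
Write P(x) = ax^2 + bx + c. Substituting each data point gives a linear system:
  9a - 3b + c = -41
  9a + 3b + c = -59
  36a + 6b + c = -230
Solving the system yields a = -6, b = -3, c = 4.
So P(x) = -6x² - 3x + 4.
Then P(-2) = -14.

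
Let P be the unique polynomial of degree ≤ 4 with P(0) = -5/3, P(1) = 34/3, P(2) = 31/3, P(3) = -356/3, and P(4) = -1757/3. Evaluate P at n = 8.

Forward differences of the values at n = 0, 1, 2, 3, 4:
  P  : -5/3  34/3  31/3  -356/3  -1757/3
  Δ  : 13  -1  -129  -467
  Δ^2: -14  -128  -338
  Δ^3: -114  -210
  Δ^4: -96
The fourth differences are constant, confirming degree 4.
Interpolating (Newton forward form) and evaluating at n = 8 gives P(8) = -40181/3.

-40181/3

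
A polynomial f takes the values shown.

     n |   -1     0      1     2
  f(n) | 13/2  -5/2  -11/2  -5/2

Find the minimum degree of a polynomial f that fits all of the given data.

Forward differences of the values at n = -1, 0, 1, 2:
  f  : 13/2  -5/2  -11/2  -5/2
  Δ  : -9  -3  3
  Δ^2: 6  6
  Δ^3: 0
The second differences are constant (6) and nonzero, while all higher differences vanish, so the minimal degree is 2.

2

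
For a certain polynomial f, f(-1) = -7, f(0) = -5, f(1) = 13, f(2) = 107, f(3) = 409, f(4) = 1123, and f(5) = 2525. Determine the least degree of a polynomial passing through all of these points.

Forward differences of the values at s = -1, 0, 1, 2, 3, 4, 5:
  f  : -7  -5  13  107  409  1123  2525
  Δ  : 2  18  94  302  714  1402
  Δ^2: 16  76  208  412  688
  Δ^3: 60  132  204  276
  Δ^4: 72  72  72
  Δ^5: 0  0
  Δ^6: 0
The fourth differences are constant (72) and nonzero, while all higher differences vanish, so the minimal degree is 4.

4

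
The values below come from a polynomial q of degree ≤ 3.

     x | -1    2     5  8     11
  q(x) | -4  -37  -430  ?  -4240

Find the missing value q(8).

-1669

On equispaced nodes a degree-3 polynomial has vanishing fourth forward difference, so
  q(-1) - 4·q(2) + 6·q(5) - 4·q(8) + q(11) = 0.
Substituting the known values and solving for q(8):
  -4·q(8) = 6676
  q(8) = -1669.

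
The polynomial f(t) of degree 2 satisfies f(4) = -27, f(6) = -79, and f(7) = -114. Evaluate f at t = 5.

Using the Lagrange interpolation formula with nodes 4, 6, 7:
  L_0(t) = (t - 6)(t - 7) / 6
  L_1(t) = (t - 4)(t - 7) / -2
  L_2(t) = (t - 4)(t - 6) / 3
Then f(t) = -27·L_0(t) - 79·L_1(t) - 114·L_2(t).
Expanding and collecting terms gives f(t) = -3t^2 + 4t + 5.
Evaluating at t = 5: f(5) = -50.

-50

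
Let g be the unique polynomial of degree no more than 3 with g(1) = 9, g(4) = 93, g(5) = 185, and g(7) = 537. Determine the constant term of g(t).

5

Write g(t) = at^3 + bt^2 + ct + d. Substituting each data point gives a linear system:
  a + b + c + d = 9
  64a + 16b + 4c + d = 93
  125a + 25b + 5c + d = 185
  343a + 49b + 7c + d = 537
Solving the system yields a = 2, b = -4, c = 6, d = 5.
So g(t) = 2t^3 - 4t^2 + 6t + 5.
The constant term is 5.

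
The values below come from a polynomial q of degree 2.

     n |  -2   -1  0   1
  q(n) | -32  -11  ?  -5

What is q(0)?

The 3 known points determine the degree-2 polynomial uniquely.
Write q(n) = an^2 + bn + c. Substituting each data point gives a linear system:
  4a - 2b + c = -32
  a - b + c = -11
  a + b + c = -5
Solving the system yields a = -6, b = 3, c = -2.
So q(n) = -6n^2 + 3n - 2.
Then q(0) = -2.

-2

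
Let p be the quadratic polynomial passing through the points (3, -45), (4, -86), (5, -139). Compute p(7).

Forward differences of the values at u = 3, 4, 5:
  p  : -45  -86  -139
  Δ  : -41  -53
  Δ^2: -12
The second differences are constant, confirming degree 2.
Interpolating (Newton forward form) and evaluating at u = 7 gives p(7) = -281.

-281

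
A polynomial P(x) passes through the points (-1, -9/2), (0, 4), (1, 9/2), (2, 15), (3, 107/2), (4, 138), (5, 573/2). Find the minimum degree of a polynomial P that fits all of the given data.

3

Forward differences of the values at x = -1, 0, 1, 2, 3, 4, 5:
  P  : -9/2  4  9/2  15  107/2  138  573/2
  Δ  : 17/2  1/2  21/2  77/2  169/2  297/2
  Δ^2: -8  10  28  46  64
  Δ^3: 18  18  18  18
  Δ^4: 0  0  0
  Δ^5: 0  0
  Δ^6: 0
The third differences are constant (18) and nonzero, while all higher differences vanish, so the minimal degree is 3.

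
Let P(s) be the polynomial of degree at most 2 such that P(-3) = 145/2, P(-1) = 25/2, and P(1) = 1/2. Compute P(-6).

505/2

Forward differences of the values at s = -3, -1, 1:
  P  : 145/2  25/2  1/2
  Δ  : -60  -12
  Δ^2: 48
The second differences are constant, confirming degree 2.
Interpolating (Newton forward form) and evaluating at s = -6 gives P(-6) = 505/2.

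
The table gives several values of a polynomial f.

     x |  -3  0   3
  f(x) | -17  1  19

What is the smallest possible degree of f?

1

Forward differences of the values at x = -3, 0, 3:
  f  : -17  1  19
  Δ  : 18  18
  Δ^2: 0
The first differences are constant (18) and nonzero, while all higher differences vanish, so the minimal degree is 1.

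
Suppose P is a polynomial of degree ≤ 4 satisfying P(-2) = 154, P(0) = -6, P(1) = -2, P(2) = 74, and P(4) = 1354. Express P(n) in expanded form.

Write P(n) = an^4 + bn^3 + cn^2 + dn + e. Substituting each data point gives a linear system:
  16a - 8b + 4c - 2d + e = 154
  e = -6
  a + b + c + d + e = -2
  16a + 8b + 4c + 2d + e = 74
  256a + 64b + 16c + 4d + e = 1354
Solving the system yields a = 6, b = -4, c = 6, d = -4, e = -6.
So P(n) = 6n^4 - 4n^3 + 6n^2 - 4n - 6.
Check: P(0) = -6. ✓

P(n) = 6n^4 - 4n^3 + 6n^2 - 4n - 6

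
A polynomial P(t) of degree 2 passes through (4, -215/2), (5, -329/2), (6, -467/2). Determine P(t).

Using the Lagrange interpolation formula with nodes 4, 5, 6:
  L_0(t) = (t - 5)(t - 6) / 2
  L_1(t) = (t - 4)(t - 6) / -1
  L_2(t) = (t - 4)(t - 5) / 2
Then P(t) = -215/2·L_0(t) - 329/2·L_1(t) - 467/2·L_2(t).
Expanding and collecting terms gives P(t) = -6t² - 3t + 1/2.
Check: P(6) = -467/2. ✓

P(t) = -6t^2 - 3t + 1/2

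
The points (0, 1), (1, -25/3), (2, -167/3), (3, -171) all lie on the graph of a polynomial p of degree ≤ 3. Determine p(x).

p(x) = -5x^3 - 4x^2 - (1/3)x + 1

Using the Lagrange interpolation formula with nodes 0, 1, 2, 3:
  L_0(x) = (x - 1)(x - 2)(x - 3) / -6
  L_1(x) = x(x - 2)(x - 3) / 2
  L_2(x) = x(x - 1)(x - 3) / -2
  L_3(x) = x(x - 1)(x - 2) / 6
Then p(x) = 1·L_0(x) - 25/3·L_1(x) - 167/3·L_2(x) - 171·L_3(x).
Expanding and collecting terms gives p(x) = -5x^3 - 4x^2 - (1/3)x + 1.
Check: p(2) = -167/3. ✓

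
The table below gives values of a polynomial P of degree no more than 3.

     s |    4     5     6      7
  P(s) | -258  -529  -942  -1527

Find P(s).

Write P(s) = as^3 + bs^2 + cs + d. Substituting each data point gives a linear system:
  64a + 16b + 4c + d = -258
  125a + 25b + 5c + d = -529
  216a + 36b + 6c + d = -942
  343a + 49b + 7c + d = -1527
Solving the system yields a = -5, b = 4, c = -2, d = 6.
So P(s) = -5s^3 + 4s^2 - 2s + 6.
Check: P(6) = -942. ✓

P(s) = -5s^3 + 4s^2 - 2s + 6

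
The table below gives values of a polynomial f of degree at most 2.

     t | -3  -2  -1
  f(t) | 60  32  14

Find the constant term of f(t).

6

Write f(t) = at^2 + bt + c. Substituting each data point gives a linear system:
  9a - 3b + c = 60
  4a - 2b + c = 32
  a - b + c = 14
Solving the system yields a = 5, b = -3, c = 6.
So f(t) = 5t² - 3t + 6.
The constant term is 6.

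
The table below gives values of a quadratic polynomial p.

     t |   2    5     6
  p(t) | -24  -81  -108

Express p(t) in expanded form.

Write p(t) = at^2 + bt + c. Substituting each data point gives a linear system:
  4a + 2b + c = -24
  25a + 5b + c = -81
  36a + 6b + c = -108
Solving the system yields a = -2, b = -5, c = -6.
So p(t) = -2t^2 - 5t - 6.
Check: p(2) = -24. ✓

p(t) = -2t^2 - 5t - 6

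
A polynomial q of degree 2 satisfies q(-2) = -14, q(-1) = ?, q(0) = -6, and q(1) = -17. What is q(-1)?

The 3 known points determine the degree-2 polynomial uniquely.
Write q(s) = as^2 + bs + c. Substituting each data point gives a linear system:
  4a - 2b + c = -14
  c = -6
  a + b + c = -17
Solving the system yields a = -5, b = -6, c = -6.
So q(s) = -5s² - 6s - 6.
Then q(-1) = -5.

-5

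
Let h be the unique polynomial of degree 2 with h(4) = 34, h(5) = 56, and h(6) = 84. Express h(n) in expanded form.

Write h(n) = an^2 + bn + c. Substituting each data point gives a linear system:
  16a + 4b + c = 34
  25a + 5b + c = 56
  36a + 6b + c = 84
Solving the system yields a = 3, b = -5, c = 6.
So h(n) = 3n^2 - 5n + 6.
Check: h(6) = 84. ✓

h(n) = 3n^2 - 5n + 6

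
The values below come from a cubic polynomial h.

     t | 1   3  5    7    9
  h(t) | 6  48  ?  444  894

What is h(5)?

178

The 4 known points determine the degree-3 polynomial uniquely.
Write h(t) = at^3 + bt^2 + ct + d. Substituting each data point gives a linear system:
  a + b + c + d = 6
  27a + 9b + 3c + d = 48
  343a + 49b + 7c + d = 444
  729a + 81b + 9c + d = 894
Solving the system yields a = 1, b = 2, c = 0, d = 3.
So h(t) = t³ + 2t² + 3.
Then h(5) = 178.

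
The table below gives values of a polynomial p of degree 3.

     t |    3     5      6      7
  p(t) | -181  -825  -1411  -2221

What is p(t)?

p(t) = -6t^3 - 4t^2 + 4t + 5

Using the Lagrange interpolation formula with nodes 3, 5, 6, 7:
  L_0(t) = (t - 5)(t - 6)(t - 7) / -24
  L_1(t) = (t - 3)(t - 6)(t - 7) / 4
  L_2(t) = (t - 3)(t - 5)(t - 7) / -3
  L_3(t) = (t - 3)(t - 5)(t - 6) / 8
Then p(t) = -181·L_0(t) - 825·L_1(t) - 1411·L_2(t) - 2221·L_3(t).
Expanding and collecting terms gives p(t) = -6t³ - 4t² + 4t + 5.
Check: p(5) = -825. ✓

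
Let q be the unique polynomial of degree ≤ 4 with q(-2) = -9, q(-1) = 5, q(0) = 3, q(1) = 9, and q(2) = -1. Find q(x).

Write q(x) = ax^4 + bx^3 + cx^2 + dx + e. Substituting each data point gives a linear system:
  16a - 8b + 4c - 2d + e = -9
  a - b + c - d + e = 5
  e = 3
  a + b + c + d + e = 9
  16a + 8b + 4c + 2d + e = -1
Solving the system yields a = -2, b = 0, c = 6, d = 2, e = 3.
So q(x) = -2x⁴ + 6x² + 2x + 3.
Check: q(-2) = -9. ✓

q(x) = -2x^4 + 6x^2 + 2x + 3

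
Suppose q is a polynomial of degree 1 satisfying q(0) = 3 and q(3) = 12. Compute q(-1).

Using the Lagrange interpolation formula with nodes 0, 3:
  L_0(t) = (t - 3) / -3
  L_1(t) = t / 3
Then q(t) = 3·L_0(t) + 12·L_1(t).
Expanding and collecting terms gives q(t) = 3t + 3.
Evaluating at t = -1: q(-1) = 0.

0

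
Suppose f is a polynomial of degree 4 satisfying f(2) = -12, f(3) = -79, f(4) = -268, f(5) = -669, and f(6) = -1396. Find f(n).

f(n) = -n^4 - n^3 + 3n^2 + 2n - 4

Write f(n) = an^4 + bn^3 + cn^2 + dn + e. Substituting each data point gives a linear system:
  16a + 8b + 4c + 2d + e = -12
  81a + 27b + 9c + 3d + e = -79
  256a + 64b + 16c + 4d + e = -268
  625a + 125b + 25c + 5d + e = -669
  1296a + 216b + 36c + 6d + e = -1396
Solving the system yields a = -1, b = -1, c = 3, d = 2, e = -4.
So f(n) = -n⁴ - n³ + 3n² + 2n - 4.
Check: f(2) = -12. ✓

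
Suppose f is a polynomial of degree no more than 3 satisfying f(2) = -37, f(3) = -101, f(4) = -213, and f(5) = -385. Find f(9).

Write f(x) = ax^3 + bx^2 + cx + d. Substituting each data point gives a linear system:
  8a + 4b + 2c + d = -37
  27a + 9b + 3c + d = -101
  64a + 16b + 4c + d = -213
  125a + 25b + 5c + d = -385
Solving the system yields a = -2, b = -6, c = 4, d = -5.
So f(x) = -2x^3 - 6x^2 + 4x - 5.
Then f(9) = -1913.

-1913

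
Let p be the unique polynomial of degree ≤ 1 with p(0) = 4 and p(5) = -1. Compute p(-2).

Write p(u) = au + b. Substituting each data point gives a linear system:
  b = 4
  5a + b = -1
Solving the system yields a = -1, b = 4.
So p(u) = -u + 4.
Then p(-2) = 6.

6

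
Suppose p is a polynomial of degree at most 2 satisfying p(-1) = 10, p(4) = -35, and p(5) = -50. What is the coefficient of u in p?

-6

Write p(u) = au^2 + bu + c. Substituting each data point gives a linear system:
  a - b + c = 10
  16a + 4b + c = -35
  25a + 5b + c = -50
Solving the system yields a = -1, b = -6, c = 5.
So p(u) = -u^2 - 6u + 5.
The coefficient of u is -6.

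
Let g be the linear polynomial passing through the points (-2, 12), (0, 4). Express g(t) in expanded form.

g(t) = -4t + 4

Write g(t) = at + b. Substituting each data point gives a linear system:
  -2a + b = 12
  b = 4
Solving the system yields a = -4, b = 4.
So g(t) = -4t + 4.
Check: g(0) = 4. ✓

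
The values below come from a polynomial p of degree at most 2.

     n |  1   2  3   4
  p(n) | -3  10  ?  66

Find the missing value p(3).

On equispaced nodes a degree-2 polynomial has vanishing third forward difference, so
  - p(1) + 3·p(2) - 3·p(3) + p(4) = 0.
Substituting the known values and solving for p(3):
  -3·p(3) = -99
  p(3) = 33.

33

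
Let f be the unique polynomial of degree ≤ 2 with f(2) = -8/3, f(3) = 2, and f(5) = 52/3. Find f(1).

Write f(u) = au^2 + bu + c. Substituting each data point gives a linear system:
  4a + 2b + c = -8/3
  9a + 3b + c = 2
  25a + 5b + c = 52/3
Solving the system yields a = 1, b = -1/3, c = -6.
So f(u) = u² - (1/3)u - 6.
Then f(1) = -16/3.

-16/3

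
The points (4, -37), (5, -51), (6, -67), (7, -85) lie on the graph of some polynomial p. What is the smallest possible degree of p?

2

Forward differences of the values at s = 4, 5, 6, 7:
  p  : -37  -51  -67  -85
  Δ  : -14  -16  -18
  Δ^2: -2  -2
  Δ^3: 0
The second differences are constant (-2) and nonzero, while all higher differences vanish, so the minimal degree is 2.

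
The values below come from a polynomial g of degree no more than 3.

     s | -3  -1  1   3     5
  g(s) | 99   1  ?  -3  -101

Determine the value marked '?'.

-1

On equispaced nodes a degree-3 polynomial has vanishing fourth forward difference, so
  g(-3) - 4·g(-1) + 6·g(1) - 4·g(3) + g(5) = 0.
Substituting the known values and solving for g(1):
  6·g(1) = -6
  g(1) = -1.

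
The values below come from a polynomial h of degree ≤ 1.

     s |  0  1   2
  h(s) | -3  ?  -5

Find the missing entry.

-4

The 2 known points determine the degree-1 polynomial uniquely.
Write h(s) = as + b. Substituting each data point gives a linear system:
  b = -3
  2a + b = -5
Solving the system yields a = -1, b = -3.
So h(s) = -s - 3.
Then h(1) = -4.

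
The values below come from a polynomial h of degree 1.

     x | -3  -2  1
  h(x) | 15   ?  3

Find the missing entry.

12

The 2 known points determine the degree-1 polynomial uniquely.
Write h(x) = ax + b. Substituting each data point gives a linear system:
  -3a + b = 15
  a + b = 3
Solving the system yields a = -3, b = 6.
So h(x) = -3x + 6.
Then h(-2) = 12.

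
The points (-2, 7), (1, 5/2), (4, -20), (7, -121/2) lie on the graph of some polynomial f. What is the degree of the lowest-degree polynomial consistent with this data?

Forward differences of the values at t = -2, 1, 4, 7:
  f  : 7  5/2  -20  -121/2
  Δ  : -9/2  -45/2  -81/2
  Δ^2: -18  -18
  Δ^3: 0
The second differences are constant (-18) and nonzero, while all higher differences vanish, so the minimal degree is 2.

2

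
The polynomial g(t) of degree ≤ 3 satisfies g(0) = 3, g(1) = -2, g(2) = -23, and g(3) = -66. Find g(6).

-387

Forward differences of the values at t = 0, 1, 2, 3:
  g  : 3  -2  -23  -66
  Δ  : -5  -21  -43
  Δ^2: -16  -22
  Δ^3: -6
The third differences are constant, confirming degree 3.
Interpolating (Newton forward form) and evaluating at t = 6 gives g(6) = -387.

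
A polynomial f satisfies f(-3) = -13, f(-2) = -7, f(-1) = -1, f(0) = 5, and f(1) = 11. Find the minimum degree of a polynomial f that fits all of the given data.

1

Forward differences of the values at x = -3, -2, -1, 0, 1:
  f  : -13  -7  -1  5  11
  Δ  : 6  6  6  6
  Δ^2: 0  0  0
  Δ^3: 0  0
  Δ^4: 0
The first differences are constant (6) and nonzero, while all higher differences vanish, so the minimal degree is 1.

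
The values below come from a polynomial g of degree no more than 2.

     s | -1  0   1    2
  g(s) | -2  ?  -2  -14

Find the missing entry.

The 3 known points determine the degree-2 polynomial uniquely.
Write g(s) = as^2 + bs + c. Substituting each data point gives a linear system:
  a - b + c = -2
  a + b + c = -2
  4a + 2b + c = -14
Solving the system yields a = -4, b = 0, c = 2.
So g(s) = -4s^2 + 2.
Then g(0) = 2.

2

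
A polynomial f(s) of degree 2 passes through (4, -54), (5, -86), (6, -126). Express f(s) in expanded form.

f(s) = -4s^2 + 4s - 6

Write f(s) = as^2 + bs + c. Substituting each data point gives a linear system:
  16a + 4b + c = -54
  25a + 5b + c = -86
  36a + 6b + c = -126
Solving the system yields a = -4, b = 4, c = -6.
So f(s) = -4s^2 + 4s - 6.
Check: f(4) = -54. ✓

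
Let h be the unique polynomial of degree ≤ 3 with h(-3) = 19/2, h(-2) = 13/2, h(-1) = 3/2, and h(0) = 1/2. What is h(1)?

19/2

Using the Lagrange interpolation formula with nodes -3, -2, -1, 0:
  L_0(s) = (s + 2)(s + 1)s / -6
  L_1(s) = (s + 3)(s + 1)s / 2
  L_2(s) = (s + 3)(s + 2)s / -2
  L_3(s) = (s + 3)(s + 2)(s + 1) / 6
Then h(s) = 19/2·L_0(s) + 13/2·L_1(s) + 3/2·L_2(s) + 1/2·L_3(s).
Expanding and collecting terms gives h(s) = s^3 + 5s^2 + 3s + 1/2.
Evaluating at s = 1: h(1) = 19/2.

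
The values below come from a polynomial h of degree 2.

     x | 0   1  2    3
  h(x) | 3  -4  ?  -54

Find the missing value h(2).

The 3 known points determine the degree-2 polynomial uniquely.
Write h(x) = ax^2 + bx + c. Substituting each data point gives a linear system:
  c = 3
  a + b + c = -4
  9a + 3b + c = -54
Solving the system yields a = -6, b = -1, c = 3.
So h(x) = -6x² - x + 3.
Then h(2) = -23.

-23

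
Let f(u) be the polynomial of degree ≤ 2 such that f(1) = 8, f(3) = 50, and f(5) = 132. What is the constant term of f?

2

Write f(u) = au^2 + bu + c. Substituting each data point gives a linear system:
  a + b + c = 8
  9a + 3b + c = 50
  25a + 5b + c = 132
Solving the system yields a = 5, b = 1, c = 2.
So f(u) = 5u² + u + 2.
The constant term is 2.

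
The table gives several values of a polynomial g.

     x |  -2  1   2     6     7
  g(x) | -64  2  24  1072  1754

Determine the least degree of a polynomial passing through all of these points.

3

Divided differences on the nodes -2, 1, 2, 6, 7:
  order 0: -64  2  24  1072  1754
  order 1: 22  22  262  682
  order 2: 0  48  84
  order 3: 6  6
  order 4: 0
The order-3 divided differences are all 6 (nonzero) and every higher order vanishes, so the data lies on a polynomial of degree exactly 3.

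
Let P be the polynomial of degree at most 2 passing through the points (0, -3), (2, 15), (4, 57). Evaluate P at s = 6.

123

Using the Lagrange interpolation formula with nodes 0, 2, 4:
  L_0(s) = (s - 2)(s - 4) / 8
  L_1(s) = s(s - 4) / -4
  L_2(s) = s(s - 2) / 8
Then P(s) = -3·L_0(s) + 15·L_1(s) + 57·L_2(s).
Expanding and collecting terms gives P(s) = 3s^2 + 3s - 3.
Evaluating at s = 6: P(6) = 123.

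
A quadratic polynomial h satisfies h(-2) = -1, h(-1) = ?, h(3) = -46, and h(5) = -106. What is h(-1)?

2

The 3 known points determine the degree-2 polynomial uniquely.
Write h(x) = ax^2 + bx + c. Substituting each data point gives a linear system:
  4a - 2b + c = -1
  9a + 3b + c = -46
  25a + 5b + c = -106
Solving the system yields a = -3, b = -6, c = -1.
So h(x) = -3x^2 - 6x - 1.
Then h(-1) = 2.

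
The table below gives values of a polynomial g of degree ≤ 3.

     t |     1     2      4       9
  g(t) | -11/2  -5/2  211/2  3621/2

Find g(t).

g(t) = 3t^3 - 4t^2 - 6t + 3/2

Using the Lagrange interpolation formula with nodes 1, 2, 4, 9:
  L_0(t) = (t - 2)(t - 4)(t - 9) / -24
  L_1(t) = (t - 1)(t - 4)(t - 9) / 14
  L_2(t) = (t - 1)(t - 2)(t - 9) / -30
  L_3(t) = (t - 1)(t - 2)(t - 4) / 280
Then g(t) = -11/2·L_0(t) - 5/2·L_1(t) + 211/2·L_2(t) + 3621/2·L_3(t).
Expanding and collecting terms gives g(t) = 3t^3 - 4t^2 - 6t + 3/2.
Check: g(9) = 3621/2. ✓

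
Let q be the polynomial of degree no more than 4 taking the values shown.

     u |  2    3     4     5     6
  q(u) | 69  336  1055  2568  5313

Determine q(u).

Write q(u) = au^4 + bu^3 + cu^2 + du + e. Substituting each data point gives a linear system:
  16a + 8b + 4c + 2d + e = 69
  81a + 27b + 9c + 3d + e = 336
  256a + 64b + 16c + 4d + e = 1055
  625a + 125b + 25c + 5d + e = 2568
  1296a + 216b + 36c + 6d + e = 5313
Solving the system yields a = 4, b = 1, c = -3, d = 3, e = 3.
So q(u) = 4u^4 + u^3 - 3u^2 + 3u + 3.
Check: q(2) = 69. ✓

q(u) = 4u^4 + u^3 - 3u^2 + 3u + 3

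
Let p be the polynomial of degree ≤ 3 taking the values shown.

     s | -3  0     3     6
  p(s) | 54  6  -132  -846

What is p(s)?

p(s) = -3s^3 - 5s^2 - 4s + 6

Write p(s) = as^3 + bs^2 + cs + d. Substituting each data point gives a linear system:
  -27a + 9b - 3c + d = 54
  d = 6
  27a + 9b + 3c + d = -132
  216a + 36b + 6c + d = -846
Solving the system yields a = -3, b = -5, c = -4, d = 6.
So p(s) = -3s^3 - 5s^2 - 4s + 6.
Check: p(-3) = 54. ✓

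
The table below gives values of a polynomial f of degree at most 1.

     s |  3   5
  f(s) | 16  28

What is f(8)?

46

Write f(s) = as + b. Substituting each data point gives a linear system:
  3a + b = 16
  5a + b = 28
Solving the system yields a = 6, b = -2.
So f(s) = 6s - 2.
Then f(8) = 46.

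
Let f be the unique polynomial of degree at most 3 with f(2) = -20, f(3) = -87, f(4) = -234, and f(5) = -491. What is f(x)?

Using the Lagrange interpolation formula with nodes 2, 3, 4, 5:
  L_0(x) = (x - 3)(x - 4)(x - 5) / -6
  L_1(x) = (x - 2)(x - 4)(x - 5) / 2
  L_2(x) = (x - 2)(x - 3)(x - 5) / -2
  L_3(x) = (x - 2)(x - 3)(x - 4) / 6
Then f(x) = -20·L_0(x) - 87·L_1(x) - 234·L_2(x) - 491·L_3(x).
Expanding and collecting terms gives f(x) = -5x^3 + 5x^2 + 3x - 6.
Check: f(5) = -491. ✓

f(x) = -5x^3 + 5x^2 + 3x - 6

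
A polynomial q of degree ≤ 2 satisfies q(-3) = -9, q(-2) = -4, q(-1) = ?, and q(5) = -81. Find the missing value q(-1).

-3

The 3 known points determine the degree-2 polynomial uniquely.
Write q(n) = an^2 + bn + c. Substituting each data point gives a linear system:
  9a - 3b + c = -9
  4a - 2b + c = -4
  25a + 5b + c = -81
Solving the system yields a = -2, b = -5, c = -6.
So q(n) = -2n^2 - 5n - 6.
Then q(-1) = -3.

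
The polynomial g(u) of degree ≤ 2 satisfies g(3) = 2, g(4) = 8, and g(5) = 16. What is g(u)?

g(u) = u^2 - u - 4

Using the Lagrange interpolation formula with nodes 3, 4, 5:
  L_0(u) = (u - 4)(u - 5) / 2
  L_1(u) = (u - 3)(u - 5) / -1
  L_2(u) = (u - 3)(u - 4) / 2
Then g(u) = 2·L_0(u) + 8·L_1(u) + 16·L_2(u).
Expanding and collecting terms gives g(u) = u^2 - u - 4.
Check: g(5) = 16. ✓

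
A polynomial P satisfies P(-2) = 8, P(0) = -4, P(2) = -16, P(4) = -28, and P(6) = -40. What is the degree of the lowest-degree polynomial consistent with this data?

Forward differences of the values at x = -2, 0, 2, 4, 6:
  P  : 8  -4  -16  -28  -40
  Δ  : -12  -12  -12  -12
  Δ^2: 0  0  0
  Δ^3: 0  0
  Δ^4: 0
The first differences are constant (-12) and nonzero, while all higher differences vanish, so the minimal degree is 1.

1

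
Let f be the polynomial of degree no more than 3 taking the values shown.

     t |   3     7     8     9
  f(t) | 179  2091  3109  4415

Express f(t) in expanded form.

Write f(t) = at^3 + bt^2 + ct + d. Substituting each data point gives a linear system:
  27a + 9b + 3c + d = 179
  343a + 49b + 7c + d = 2091
  512a + 64b + 8c + d = 3109
  729a + 81b + 9c + d = 4415
Solving the system yields a = 6, b = 0, c = 4, d = 5.
So f(t) = 6t^3 + 4t + 5.
Check: f(8) = 3109. ✓

f(t) = 6t^3 + 4t + 5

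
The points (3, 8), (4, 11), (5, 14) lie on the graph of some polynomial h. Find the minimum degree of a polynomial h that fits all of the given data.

Forward differences of the values at u = 3, 4, 5:
  h  : 8  11  14
  Δ  : 3  3
  Δ^2: 0
The first differences are constant (3) and nonzero, while all higher differences vanish, so the minimal degree is 1.

1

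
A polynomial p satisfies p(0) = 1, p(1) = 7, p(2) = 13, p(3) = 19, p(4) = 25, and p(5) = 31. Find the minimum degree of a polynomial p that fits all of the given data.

Forward differences of the values at t = 0, 1, 2, 3, 4, 5:
  p  : 1  7  13  19  25  31
  Δ  : 6  6  6  6  6
  Δ^2: 0  0  0  0
  Δ^3: 0  0  0
  Δ^4: 0  0
  Δ^5: 0
The first differences are constant (6) and nonzero, while all higher differences vanish, so the minimal degree is 1.

1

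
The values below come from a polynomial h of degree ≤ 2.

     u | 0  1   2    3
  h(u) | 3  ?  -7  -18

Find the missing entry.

0

The 3 known points determine the degree-2 polynomial uniquely.
Write h(u) = au^2 + bu + c. Substituting each data point gives a linear system:
  c = 3
  4a + 2b + c = -7
  9a + 3b + c = -18
Solving the system yields a = -2, b = -1, c = 3.
So h(u) = -2u^2 - u + 3.
Then h(1) = 0.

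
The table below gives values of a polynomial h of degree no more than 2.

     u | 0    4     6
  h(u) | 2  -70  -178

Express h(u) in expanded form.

Using the Lagrange interpolation formula with nodes 0, 4, 6:
  L_0(u) = (u - 4)(u - 6) / 24
  L_1(u) = u(u - 6) / -8
  L_2(u) = u(u - 4) / 12
Then h(u) = 2·L_0(u) - 70·L_1(u) - 178·L_2(u).
Expanding and collecting terms gives h(u) = -6u^2 + 6u + 2.
Check: h(4) = -70. ✓

h(u) = -6u^2 + 6u + 2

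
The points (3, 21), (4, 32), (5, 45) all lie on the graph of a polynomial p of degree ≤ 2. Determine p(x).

Using the Lagrange interpolation formula with nodes 3, 4, 5:
  L_0(x) = (x - 4)(x - 5) / 2
  L_1(x) = (x - 3)(x - 5) / -1
  L_2(x) = (x - 3)(x - 4) / 2
Then p(x) = 21·L_0(x) + 32·L_1(x) + 45·L_2(x).
Expanding and collecting terms gives p(x) = x^2 + 4x.
Check: p(3) = 21. ✓

p(x) = x^2 + 4x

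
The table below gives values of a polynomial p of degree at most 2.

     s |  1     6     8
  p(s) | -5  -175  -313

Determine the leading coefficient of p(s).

Write p(s) = as^2 + bs + c. Substituting each data point gives a linear system:
  a + b + c = -5
  36a + 6b + c = -175
  64a + 8b + c = -313
Solving the system yields a = -5, b = 1, c = -1.
So p(s) = -5s² + s - 1.
The leading coefficient is -5.

-5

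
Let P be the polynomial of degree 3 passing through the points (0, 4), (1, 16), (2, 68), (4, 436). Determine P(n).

P(n) = 6n^3 + 2n^2 + 4n + 4

Using the Lagrange interpolation formula with nodes 0, 1, 2, 4:
  L_0(n) = (n - 1)(n - 2)(n - 4) / -8
  L_1(n) = n(n - 2)(n - 4) / 3
  L_2(n) = n(n - 1)(n - 4) / -4
  L_3(n) = n(n - 1)(n - 2) / 24
Then P(n) = 4·L_0(n) + 16·L_1(n) + 68·L_2(n) + 436·L_3(n).
Expanding and collecting terms gives P(n) = 6n^3 + 2n^2 + 4n + 4.
Check: P(0) = 4. ✓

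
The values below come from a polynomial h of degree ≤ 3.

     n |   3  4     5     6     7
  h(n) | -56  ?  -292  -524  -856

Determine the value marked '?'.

-142

On equispaced nodes a degree-3 polynomial has vanishing fourth forward difference, so
  h(3) - 4·h(4) + 6·h(5) - 4·h(6) + h(7) = 0.
Substituting the known values and solving for h(4):
  -4·h(4) = 568
  h(4) = -142.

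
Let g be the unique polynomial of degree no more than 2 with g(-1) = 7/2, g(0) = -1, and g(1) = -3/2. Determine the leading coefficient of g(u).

2

Write g(u) = au^2 + bu + c. Substituting each data point gives a linear system:
  a - b + c = 7/2
  c = -1
  a + b + c = -3/2
Solving the system yields a = 2, b = -5/2, c = -1.
So g(u) = 2u^2 - (5/2)u - 1.
The leading coefficient is 2.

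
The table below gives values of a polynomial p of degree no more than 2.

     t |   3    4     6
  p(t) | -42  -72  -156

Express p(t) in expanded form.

Write p(t) = at^2 + bt + c. Substituting each data point gives a linear system:
  9a + 3b + c = -42
  16a + 4b + c = -72
  36a + 6b + c = -156
Solving the system yields a = -4, b = -2, c = 0.
So p(t) = -4t^2 - 2t.
Check: p(6) = -156. ✓

p(t) = -4t^2 - 2t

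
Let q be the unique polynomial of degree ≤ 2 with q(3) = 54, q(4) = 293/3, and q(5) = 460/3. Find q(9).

496

Using the Lagrange interpolation formula with nodes 3, 4, 5:
  L_0(n) = (n - 4)(n - 5) / 2
  L_1(n) = (n - 3)(n - 5) / -1
  L_2(n) = (n - 3)(n - 4) / 2
Then q(n) = 54·L_0(n) + 293/3·L_1(n) + 460/3·L_2(n).
Expanding and collecting terms gives q(n) = 6n² + (5/3)n - 5.
Evaluating at n = 9: q(9) = 496.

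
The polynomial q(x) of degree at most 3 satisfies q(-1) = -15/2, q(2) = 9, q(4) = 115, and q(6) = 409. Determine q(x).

q(x) = 2x^3 - (1/2)x^2 - 5

Using the Lagrange interpolation formula with nodes -1, 2, 4, 6:
  L_0(x) = (x - 2)(x - 4)(x - 6) / -105
  L_1(x) = (x + 1)(x - 4)(x - 6) / 24
  L_2(x) = (x + 1)(x - 2)(x - 6) / -20
  L_3(x) = (x + 1)(x - 2)(x - 4) / 56
Then q(x) = -15/2·L_0(x) + 9·L_1(x) + 115·L_2(x) + 409·L_3(x).
Expanding and collecting terms gives q(x) = 2x^3 - (1/2)x^2 - 5.
Check: q(2) = 9. ✓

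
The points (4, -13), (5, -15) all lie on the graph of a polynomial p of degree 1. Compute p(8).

-21

Using the Lagrange interpolation formula with nodes 4, 5:
  L_0(t) = (t - 5) / -1
  L_1(t) = (t - 4) / 1
Then p(t) = -13·L_0(t) - 15·L_1(t).
Expanding and collecting terms gives p(t) = -2t - 5.
Evaluating at t = 8: p(8) = -21.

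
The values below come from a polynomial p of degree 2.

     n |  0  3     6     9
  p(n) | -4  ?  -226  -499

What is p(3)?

-61

On equispaced nodes a degree-2 polynomial has vanishing third forward difference, so
  - p(0) + 3·p(3) - 3·p(6) + p(9) = 0.
Substituting the known values and solving for p(3):
  3·p(3) = -183
  p(3) = -61.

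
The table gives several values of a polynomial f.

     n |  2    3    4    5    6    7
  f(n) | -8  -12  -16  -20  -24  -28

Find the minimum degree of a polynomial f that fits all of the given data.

Forward differences of the values at n = 2, 3, 4, 5, 6, 7:
  f  : -8  -12  -16  -20  -24  -28
  Δ  : -4  -4  -4  -4  -4
  Δ^2: 0  0  0  0
  Δ^3: 0  0  0
  Δ^4: 0  0
  Δ^5: 0
The first differences are constant (-4) and nonzero, while all higher differences vanish, so the minimal degree is 1.

1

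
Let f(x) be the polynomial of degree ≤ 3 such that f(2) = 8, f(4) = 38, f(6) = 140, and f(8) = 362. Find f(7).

233

Using the Lagrange interpolation formula with nodes 2, 4, 6, 8:
  L_0(x) = (x - 4)(x - 6)(x - 8) / -48
  L_1(x) = (x - 2)(x - 6)(x - 8) / 16
  L_2(x) = (x - 2)(x - 4)(x - 8) / -16
  L_3(x) = (x - 2)(x - 4)(x - 6) / 48
Then f(x) = 8·L_0(x) + 38·L_1(x) + 140·L_2(x) + 362·L_3(x).
Expanding and collecting terms gives f(x) = x^3 - 3x^2 + 5x + 2.
Evaluating at x = 7: f(7) = 233.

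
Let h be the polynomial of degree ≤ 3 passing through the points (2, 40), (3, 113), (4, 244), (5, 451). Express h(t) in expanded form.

h(t) = 3t^3 + 2t^2 + 6t - 4

Write h(t) = at^3 + bt^2 + ct + d. Substituting each data point gives a linear system:
  8a + 4b + 2c + d = 40
  27a + 9b + 3c + d = 113
  64a + 16b + 4c + d = 244
  125a + 25b + 5c + d = 451
Solving the system yields a = 3, b = 2, c = 6, d = -4.
So h(t) = 3t^3 + 2t^2 + 6t - 4.
Check: h(4) = 244. ✓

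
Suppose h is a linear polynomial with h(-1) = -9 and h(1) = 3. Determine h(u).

Using the Lagrange interpolation formula with nodes -1, 1:
  L_0(u) = (u - 1) / -2
  L_1(u) = (u + 1) / 2
Then h(u) = -9·L_0(u) + 3·L_1(u).
Expanding and collecting terms gives h(u) = 6u - 3.
Check: h(-1) = -9. ✓

h(u) = 6u - 3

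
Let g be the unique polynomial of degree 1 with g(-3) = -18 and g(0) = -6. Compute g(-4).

Using the Lagrange interpolation formula with nodes -3, 0:
  L_0(x) = x / -3
  L_1(x) = (x + 3) / 3
Then g(x) = -18·L_0(x) - 6·L_1(x).
Expanding and collecting terms gives g(x) = 4x - 6.
Evaluating at x = -4: g(-4) = -22.

-22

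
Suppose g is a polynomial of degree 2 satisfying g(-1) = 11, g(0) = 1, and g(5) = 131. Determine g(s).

Write g(s) = as^2 + bs + c. Substituting each data point gives a linear system:
  a - b + c = 11
  c = 1
  25a + 5b + c = 131
Solving the system yields a = 6, b = -4, c = 1.
So g(s) = 6s^2 - 4s + 1.
Check: g(5) = 131. ✓

g(s) = 6s^2 - 4s + 1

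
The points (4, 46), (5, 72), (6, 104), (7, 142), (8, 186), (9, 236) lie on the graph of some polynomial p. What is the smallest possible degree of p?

2

Forward differences of the values at u = 4, 5, 6, 7, 8, 9:
  p  : 46  72  104  142  186  236
  Δ  : 26  32  38  44  50
  Δ^2: 6  6  6  6
  Δ^3: 0  0  0
  Δ^4: 0  0
  Δ^5: 0
The second differences are constant (6) and nonzero, while all higher differences vanish, so the minimal degree is 2.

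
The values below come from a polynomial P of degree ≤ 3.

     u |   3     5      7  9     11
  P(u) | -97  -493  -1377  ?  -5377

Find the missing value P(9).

The 4 known points determine the degree-3 polynomial uniquely.
Write P(u) = au^3 + bu^2 + cu + d. Substituting each data point gives a linear system:
  27a + 9b + 3c + d = -97
  125a + 25b + 5c + d = -493
  343a + 49b + 7c + d = -1377
  1331a + 121b + 11c + d = -5377
Solving the system yields a = -4, b = -1, c = 6, d = 2.
So P(u) = -4u³ - u² + 6u + 2.
Then P(9) = -2941.

-2941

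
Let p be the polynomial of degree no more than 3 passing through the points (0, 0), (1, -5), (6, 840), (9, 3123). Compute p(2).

Using the Lagrange interpolation formula with nodes 0, 1, 6, 9:
  L_0(x) = (x - 1)(x - 6)(x - 9) / -54
  L_1(x) = x(x - 6)(x - 9) / 40
  L_2(x) = x(x - 1)(x - 9) / -90
  L_3(x) = x(x - 1)(x - 6) / 216
Then p(x) = 0·L_0(x) - 5·L_1(x) + 840·L_2(x) + 3123·L_3(x).
Expanding and collecting terms gives p(x) = 5x^3 - 6x^2 - 4x.
Evaluating at x = 2: p(2) = 8.

8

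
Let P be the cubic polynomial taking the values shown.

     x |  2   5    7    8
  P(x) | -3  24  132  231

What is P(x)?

Write P(x) = ax^3 + bx^2 + cx + d. Substituting each data point gives a linear system:
  8a + 4b + 2c + d = -3
  125a + 25b + 5c + d = 24
  343a + 49b + 7c + d = 132
  512a + 64b + 8c + d = 231
Solving the system yields a = 1, b = -5, c = 5, d = -1.
So P(x) = x³ - 5x² + 5x - 1.
Check: P(8) = 231. ✓

P(x) = x^3 - 5x^2 + 5x - 1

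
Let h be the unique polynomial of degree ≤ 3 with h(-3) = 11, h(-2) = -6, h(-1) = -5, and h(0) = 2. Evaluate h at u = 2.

-14

Write h(u) = au^3 + bu^2 + cu + d. Substituting each data point gives a linear system:
  -27a + 9b - 3c + d = 11
  -8a + 4b - 2c + d = -6
  -a + b - c + d = -5
  d = 2
Solving the system yields a = -2, b = -3, c = 6, d = 2.
So h(u) = -2u³ - 3u² + 6u + 2.
Then h(2) = -14.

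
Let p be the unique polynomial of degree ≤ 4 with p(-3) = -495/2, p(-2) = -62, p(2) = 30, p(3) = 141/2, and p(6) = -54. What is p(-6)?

Write p(u) = au^4 + bu^3 + cu^2 + du + e. Substituting each data point gives a linear system:
  81a - 27b + 9c - 3d + e = -495/2
  16a - 8b + 4c - 2d + e = -62
  16a + 8b + 4c + 2d + e = 30
  81a + 27b + 9c + 3d + e = 141/2
  1296a + 216b + 36c + 6d + e = -54
Solving the system yields a = -1, b = 6, c = -3/2, d = -1, e = 6.
So p(u) = -u^4 + 6u^3 - (3/2)u^2 - u + 6.
Then p(-6) = -2634.

-2634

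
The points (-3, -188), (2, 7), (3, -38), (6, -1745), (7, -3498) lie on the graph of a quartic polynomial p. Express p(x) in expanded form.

Write p(x) = ax^4 + bx^3 + cx^2 + dx + e. Substituting each data point gives a linear system:
  81a - 27b + 9c - 3d + e = -188
  16a + 8b + 4c + 2d + e = 7
  81a + 27b + 9c + 3d + e = -38
  1296a + 216b + 36c + 6d + e = -1745
  2401a + 343b + 49c + 7d + e = -3498
Solving the system yields a = -2, b = 3, c = 6, d = -2, e = -5.
So p(x) = -2x⁴ + 3x³ + 6x² - 2x - 5.
Check: p(7) = -3498. ✓

p(x) = -2x^4 + 3x^3 + 6x^2 - 2x - 5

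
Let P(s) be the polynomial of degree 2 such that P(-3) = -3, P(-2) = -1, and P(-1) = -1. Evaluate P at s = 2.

-13

Forward differences of the values at s = -3, -2, -1:
  P  : -3  -1  -1
  Δ  : 2  0
  Δ^2: -2
The second differences are constant, confirming degree 2.
Interpolating (Newton forward form) and evaluating at s = 2 gives P(2) = -13.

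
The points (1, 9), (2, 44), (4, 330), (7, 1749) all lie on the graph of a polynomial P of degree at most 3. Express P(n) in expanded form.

Using the Lagrange interpolation formula with nodes 1, 2, 4, 7:
  L_0(n) = (n - 2)(n - 4)(n - 7) / -18
  L_1(n) = (n - 1)(n - 4)(n - 7) / 10
  L_2(n) = (n - 1)(n - 2)(n - 7) / -18
  L_3(n) = (n - 1)(n - 2)(n - 4) / 90
Then P(n) = 9·L_0(n) + 44·L_1(n) + 330·L_2(n) + 1749·L_3(n).
Expanding and collecting terms gives P(n) = 5n^3 + n^2 - 3n + 6.
Check: P(2) = 44. ✓

P(n) = 5n^3 + n^2 - 3n + 6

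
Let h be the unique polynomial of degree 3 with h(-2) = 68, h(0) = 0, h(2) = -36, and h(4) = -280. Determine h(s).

h(s) = -5s^3 + 4s^2 - 6s

Write h(s) = as^3 + bs^2 + cs + d. Substituting each data point gives a linear system:
  -8a + 4b - 2c + d = 68
  d = 0
  8a + 4b + 2c + d = -36
  64a + 16b + 4c + d = -280
Solving the system yields a = -5, b = 4, c = -6, d = 0.
So h(s) = -5s^3 + 4s^2 - 6s.
Check: h(4) = -280. ✓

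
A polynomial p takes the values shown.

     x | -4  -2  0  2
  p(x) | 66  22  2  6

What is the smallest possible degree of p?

2

Divided differences on the nodes -4, -2, 0, 2:
  order 0: 66  22  2  6
  order 1: -22  -10  2
  order 2: 3  3
  order 3: 0
The order-2 divided differences are all 3 (nonzero) and every higher order vanishes, so the data lies on a polynomial of degree exactly 2.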